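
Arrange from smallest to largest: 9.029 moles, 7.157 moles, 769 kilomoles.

9.029 moles = 9.029 moles
7.157 moles = 7.157 moles
769 kilomoles = 769000 moles

7.157 moles < 9.029 moles < 769 kilomoles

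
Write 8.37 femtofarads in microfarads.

0.00000000837 microfarads

femto = 10^-15, micro = 10^-6; factor is 10^-9.
8.37 × 10^-9 = 0.00000000837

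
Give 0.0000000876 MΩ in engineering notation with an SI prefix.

87.6 mΩ

= 87.6 × 10⁻³ Ω; 10⁻³ is milli.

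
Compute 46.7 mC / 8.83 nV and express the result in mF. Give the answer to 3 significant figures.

5290000000 mF

(46.7 × 10⁻³) / (8.83 × 10⁻⁹) = 5.2888 × 10⁶ F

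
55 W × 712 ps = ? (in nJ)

55 × 712 × 10^-12 = 39160 × 10^-12 J

39.16 nJ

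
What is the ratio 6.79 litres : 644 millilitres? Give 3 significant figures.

(6.79) / (644 × 10⁻³) = 0.01054 × 10³

10.5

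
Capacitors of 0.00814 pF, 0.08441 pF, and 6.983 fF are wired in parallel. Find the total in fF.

In fF:
  0.00814 pF = 0.00814 × 10^3 fF = 8.14
  0.08441 pF = 0.08441 × 10^3 fF = 84.41
  6.983 fF → 6.983
Sum: 8.14 + 84.41 + 6.983 = 99.533

99.533 fF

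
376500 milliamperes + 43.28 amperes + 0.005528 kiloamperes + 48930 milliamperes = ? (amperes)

In amperes:
  376500 milliamperes = 376500 × 10⁻³ amperes = 376.5
  43.28 amperes → 43.28
  0.005528 kiloamperes = 0.005528 × 10³ amperes = 5.528
  48930 milliamperes = 48930 × 10⁻³ amperes = 48.93
Sum: 376.5 + 43.28 + 5.528 + 48.93 = 474.238

474.238 amperes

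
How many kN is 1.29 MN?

mega = 1e6, kilo = 1e3; factor is 1e3.
1.29 × 1e3 = 1290

1290 kN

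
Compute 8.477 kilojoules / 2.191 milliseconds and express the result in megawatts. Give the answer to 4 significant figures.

3.869 megawatts

(8.477e3) / (2.191e-3) = 3.86901e6 W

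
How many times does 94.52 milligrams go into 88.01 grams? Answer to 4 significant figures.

931.1

(88.01) / (94.52 × 10^-3) = 0.93113 × 10^3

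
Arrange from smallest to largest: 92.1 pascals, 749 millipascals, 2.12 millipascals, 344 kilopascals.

92.1 pascals = 92.1 pascals
749 millipascals = 0.749 pascals
2.12 millipascals = 0.00212 pascals
344 kilopascals = 344000 pascals

2.12 millipascals < 749 millipascals < 92.1 pascals < 344 kilopascals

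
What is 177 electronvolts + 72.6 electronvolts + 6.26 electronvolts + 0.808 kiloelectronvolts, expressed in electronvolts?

In electronvolts:
  177 electronvolts → 177
  72.6 electronvolts → 72.6
  6.26 electronvolts → 6.26
  0.808 kiloelectronvolts = 0.808 × 10^3 electronvolts = 808
Sum: 177 + 72.6 + 6.26 + 808 = 1063.86

1063.86 electronvolts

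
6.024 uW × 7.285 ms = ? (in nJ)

6.024 × 10⁻⁶ × 7.285 × 10⁻³ = 43.88484 × 10⁻⁹ J

43.88484 nJ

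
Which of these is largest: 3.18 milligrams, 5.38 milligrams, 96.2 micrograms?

3.18 milligrams = 0.00318 grams
5.38 milligrams = 0.00538 grams
96.2 micrograms = 0.0000962 grams

5.38 milligrams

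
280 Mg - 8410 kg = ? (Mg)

In Mg:
  280 Mg → 280
  8410 kg = 8410e-3 Mg = 8.41
Difference: 280 - 8.41 = 271.59

271.59 Mg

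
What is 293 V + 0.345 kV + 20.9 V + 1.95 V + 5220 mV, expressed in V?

In V:
  293 V → 293
  0.345 kV = 0.345e3 V = 345
  20.9 V → 20.9
  1.95 V → 1.95
  5220 mV = 5220e-3 V = 5.22
Sum: 293 + 345 + 20.9 + 1.95 + 5.22 = 666.07

666.07 V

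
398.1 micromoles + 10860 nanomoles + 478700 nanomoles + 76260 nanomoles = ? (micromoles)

963.92 micromoles

In micromoles:
  398.1 micromoles → 398.1
  10860 nanomoles = 10860e-3 micromoles = 10.86
  478700 nanomoles = 478700e-3 micromoles = 478.7
  76260 nanomoles = 76260e-3 micromoles = 76.26
Sum: 398.1 + 10.86 + 478.7 + 76.26 = 963.92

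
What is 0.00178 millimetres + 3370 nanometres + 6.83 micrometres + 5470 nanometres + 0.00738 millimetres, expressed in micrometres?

In micrometres:
  0.00178 millimetres = 0.00178e3 micrometres = 1.78
  3370 nanometres = 3370e-3 micrometres = 3.37
  6.83 micrometres → 6.83
  5470 nanometres = 5470e-3 micrometres = 5.47
  0.00738 millimetres = 0.00738e3 micrometres = 7.38
Sum: 1.78 + 3.37 + 6.83 + 5.47 + 7.38 = 24.83

24.83 micrometres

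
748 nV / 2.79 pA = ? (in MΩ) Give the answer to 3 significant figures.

0.268 MΩ

(748 × 10⁻⁹) / (2.79 × 10⁻¹²) = 268.1 × 10³ Ω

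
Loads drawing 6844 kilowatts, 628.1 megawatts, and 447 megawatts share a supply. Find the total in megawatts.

In megawatts:
  6844 kilowatts = 6844 × 10⁻³ megawatts = 6.844
  628.1 megawatts → 628.1
  447 megawatts → 447
Sum: 6.844 + 628.1 + 447 = 1081.944

1081.944 megawatts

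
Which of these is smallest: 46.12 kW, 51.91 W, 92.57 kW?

51.91 W

46.12 kW = 46120 W
51.91 W = 51.91 W
92.57 kW = 92570 W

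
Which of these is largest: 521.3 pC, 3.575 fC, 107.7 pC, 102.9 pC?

521.3 pC = 0.0000000005213 C
3.575 fC = 0.000000000000003575 C
107.7 pC = 0.0000000001077 C
102.9 pC = 0.0000000001029 C

521.3 pC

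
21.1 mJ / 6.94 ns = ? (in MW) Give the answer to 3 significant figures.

(21.1 × 10^-3) / (6.94 × 10^-9) = 3.0403 × 10^6 W

3.04 MW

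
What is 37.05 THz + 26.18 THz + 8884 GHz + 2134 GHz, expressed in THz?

74.248 THz

In THz:
  37.05 THz → 37.05
  26.18 THz → 26.18
  8884 GHz = 8884 × 10^-3 THz = 8.884
  2134 GHz = 2134 × 10^-3 THz = 2.134
Sum: 37.05 + 26.18 + 8.884 + 2.134 = 74.248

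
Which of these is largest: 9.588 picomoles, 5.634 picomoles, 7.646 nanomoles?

7.646 nanomoles

9.588 picomoles = 0.000000000009588 moles
5.634 picomoles = 0.000000000005634 moles
7.646 nanomoles = 0.000000007646 moles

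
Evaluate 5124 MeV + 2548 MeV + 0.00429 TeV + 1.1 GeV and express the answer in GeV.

In GeV:
  5124 MeV = 5124 × 10^-3 GeV = 5.124
  2548 MeV = 2548 × 10^-3 GeV = 2.548
  0.00429 TeV = 0.00429 × 10^3 GeV = 4.29
  1.1 GeV → 1.1
Sum: 5.124 + 2.548 + 4.29 + 1.1 = 13.062

13.062 GeV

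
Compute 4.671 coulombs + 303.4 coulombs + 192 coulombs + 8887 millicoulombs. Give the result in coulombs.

In coulombs:
  4.671 coulombs → 4.671
  303.4 coulombs → 303.4
  192 coulombs → 192
  8887 millicoulombs = 8887e-3 coulombs = 8.887
Sum: 4.671 + 303.4 + 192 + 8.887 = 508.958

508.958 coulombs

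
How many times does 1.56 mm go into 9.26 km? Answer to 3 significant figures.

5940000

(9.26e3) / (1.56e-3) = 5.936e6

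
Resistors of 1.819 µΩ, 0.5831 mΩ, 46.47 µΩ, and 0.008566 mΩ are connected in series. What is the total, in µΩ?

639.955 µΩ

In µΩ:
  1.819 µΩ → 1.819
  0.5831 mΩ = 0.5831e3 µΩ = 583.1
  46.47 µΩ → 46.47
  0.008566 mΩ = 0.008566e3 µΩ = 8.566
Sum: 1.819 + 583.1 + 46.47 + 8.566 = 639.955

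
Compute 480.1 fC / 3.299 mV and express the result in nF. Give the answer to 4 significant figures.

(480.1e-15) / (3.299e-3) = 145.529e-12 F

0.1455 nF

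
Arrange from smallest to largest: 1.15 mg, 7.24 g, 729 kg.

1.15 mg = 0.00115 g
7.24 g = 7.24 g
729 kg = 729000 g

1.15 mg < 7.24 g < 729 kg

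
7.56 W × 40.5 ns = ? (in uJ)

0.30618 uJ

7.56 × 40.5 × 10⁻⁹ = 306.18 × 10⁻⁹ J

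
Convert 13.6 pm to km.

0.0000000000000136 km

pico = 1e-12, kilo = 1e3; factor is 1e-15.
13.6 × 1e-15 = 0.0000000000000136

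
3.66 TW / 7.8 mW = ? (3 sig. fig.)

469000000000000

(3.66e12) / (7.8e-3) = 0.4692e15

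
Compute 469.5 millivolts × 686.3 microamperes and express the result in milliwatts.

0.32221785 milliwatts

469.5 × 10⁻³ × 686.3 × 10⁻⁶ = 322217.85 × 10⁻⁹ W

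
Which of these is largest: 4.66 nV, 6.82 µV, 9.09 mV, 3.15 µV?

4.66 nV = 0.00000000466 V
6.82 µV = 0.00000682 V
9.09 mV = 0.00909 V
3.15 µV = 0.00000315 V

9.09 mV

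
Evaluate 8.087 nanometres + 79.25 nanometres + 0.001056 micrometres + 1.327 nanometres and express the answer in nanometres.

In nanometres:
  8.087 nanometres → 8.087
  79.25 nanometres → 79.25
  0.001056 micrometres = 0.001056 × 10^3 nanometres = 1.056
  1.327 nanometres → 1.327
Sum: 8.087 + 79.25 + 1.056 + 1.327 = 89.72

89.72 nanometres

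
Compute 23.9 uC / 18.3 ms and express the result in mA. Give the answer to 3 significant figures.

(23.9 × 10⁻⁶) / (18.3 × 10⁻³) = 1.306 × 10⁻³ A

1.31 mA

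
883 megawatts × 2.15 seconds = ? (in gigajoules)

883 × 10^6 × 2.15 = 1898.45 × 10^6 J

1.89845 gigajoules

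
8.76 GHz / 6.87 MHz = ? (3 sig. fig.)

(8.76e9) / (6.87e6) = 1.275e3

1280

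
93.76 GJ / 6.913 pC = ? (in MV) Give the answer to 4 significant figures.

(93.76 × 10^9) / (6.913 × 10^-12) = 13.5629 × 10^21 V

13560000000000000 MV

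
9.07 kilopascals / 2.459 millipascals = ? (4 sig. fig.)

3688000

(9.07e3) / (2.459e-3) = 3.6885e6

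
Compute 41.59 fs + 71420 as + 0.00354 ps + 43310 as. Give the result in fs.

In fs:
  41.59 fs → 41.59
  71420 as = 71420 × 10⁻³ fs = 71.42
  0.00354 ps = 0.00354 × 10³ fs = 3.54
  43310 as = 43310 × 10⁻³ fs = 43.31
Sum: 41.59 + 71.42 + 3.54 + 43.31 = 159.86

159.86 fs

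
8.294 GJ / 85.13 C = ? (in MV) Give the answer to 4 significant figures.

(8.294e9) / (85.13) = 0.0974275e9 V

97.43 MV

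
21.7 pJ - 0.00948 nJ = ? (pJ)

12.22 pJ

In pJ:
  21.7 pJ → 21.7
  0.00948 nJ = 0.00948 × 10³ pJ = 9.48
Difference: 21.7 - 9.48 = 12.22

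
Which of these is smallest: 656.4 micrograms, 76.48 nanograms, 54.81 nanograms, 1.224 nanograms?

656.4 micrograms = 0.0006564 grams
76.48 nanograms = 0.00000007648 grams
54.81 nanograms = 0.00000005481 grams
1.224 nanograms = 0.000000001224 grams

1.224 nanograms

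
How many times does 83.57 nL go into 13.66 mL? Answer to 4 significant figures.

163500

(13.66 × 10^-3) / (83.57 × 10^-9) = 0.16346 × 10^6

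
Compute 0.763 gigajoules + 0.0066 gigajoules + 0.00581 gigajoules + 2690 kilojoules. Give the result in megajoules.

In megajoules:
  0.763 gigajoules = 0.763e3 megajoules = 763
  0.0066 gigajoules = 0.0066e3 megajoules = 6.6
  0.00581 gigajoules = 0.00581e3 megajoules = 5.81
  2690 kilojoules = 2690e-3 megajoules = 2.69
Sum: 763 + 6.6 + 5.81 + 2.69 = 778.1

778.1 megajoules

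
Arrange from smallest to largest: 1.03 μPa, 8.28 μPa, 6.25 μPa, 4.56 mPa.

1.03 μPa = 0.00000103 Pa
8.28 μPa = 0.00000828 Pa
6.25 μPa = 0.00000625 Pa
4.56 mPa = 0.00456 Pa

1.03 μPa < 6.25 μPa < 8.28 μPa < 4.56 mPa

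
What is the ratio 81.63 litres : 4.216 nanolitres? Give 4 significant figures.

19360000000

(81.63) / (4.216 × 10⁻⁹) = 19.362 × 10⁹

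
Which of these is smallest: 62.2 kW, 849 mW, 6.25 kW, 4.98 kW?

62.2 kW = 62200 W
849 mW = 0.849 W
6.25 kW = 6250 W
4.98 kW = 4980 W

849 mW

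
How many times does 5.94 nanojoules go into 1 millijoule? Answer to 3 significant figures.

(1 × 10^-3) / (5.94 × 10^-9) = 0.1684 × 10^6

168000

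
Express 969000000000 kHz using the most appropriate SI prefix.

= 969 × 10¹² Hz; 10¹² is tera.

969 THz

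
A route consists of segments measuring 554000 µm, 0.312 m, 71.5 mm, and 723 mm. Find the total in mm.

1660.5 mm

In mm:
  554000 µm = 554000e-3 mm = 554
  0.312 m = 0.312e3 mm = 312
  71.5 mm → 71.5
  723 mm → 723
Sum: 554 + 312 + 71.5 + 723 = 1660.5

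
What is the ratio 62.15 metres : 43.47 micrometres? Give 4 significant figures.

1430000

(62.15) / (43.47 × 10⁻⁶) = 1.4297 × 10⁶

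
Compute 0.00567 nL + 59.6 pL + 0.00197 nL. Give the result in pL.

67.24 pL

In pL:
  0.00567 nL = 0.00567 × 10³ pL = 5.67
  59.6 pL → 59.6
  0.00197 nL = 0.00197 × 10³ pL = 1.97
Sum: 5.67 + 59.6 + 1.97 = 67.24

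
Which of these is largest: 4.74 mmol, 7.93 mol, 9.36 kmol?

4.74 mmol = 0.00474 mol
7.93 mol = 7.93 mol
9.36 kmol = 9360 mol

9.36 kmol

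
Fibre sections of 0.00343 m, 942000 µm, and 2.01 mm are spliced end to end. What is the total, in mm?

In mm:
  0.00343 m = 0.00343 × 10³ mm = 3.43
  942000 µm = 942000 × 10⁻³ mm = 942
  2.01 mm → 2.01
Sum: 3.43 + 942 + 2.01 = 947.44

947.44 mm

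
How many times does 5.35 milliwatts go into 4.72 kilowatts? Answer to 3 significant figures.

882000

(4.72 × 10³) / (5.35 × 10⁻³) = 0.8822 × 10⁶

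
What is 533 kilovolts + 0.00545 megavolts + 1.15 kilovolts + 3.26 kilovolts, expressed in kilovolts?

542.86 kilovolts

In kilovolts:
  533 kilovolts → 533
  0.00545 megavolts = 0.00545 × 10^3 kilovolts = 5.45
  1.15 kilovolts → 1.15
  3.26 kilovolts → 3.26
Sum: 533 + 5.45 + 1.15 + 3.26 = 542.86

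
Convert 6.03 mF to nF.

6030000 nF

milli = 10^-3, nano = 10^-9; factor is 10^6.
6.03 × 10^6 = 6030000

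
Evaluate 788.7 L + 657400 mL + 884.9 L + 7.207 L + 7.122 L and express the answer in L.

In L:
  788.7 L → 788.7
  657400 mL = 657400 × 10⁻³ L = 657.4
  884.9 L → 884.9
  7.207 L → 7.207
  7.122 L → 7.122
Sum: 788.7 + 657.4 + 884.9 + 7.207 + 7.122 = 2345.329

2345.329 L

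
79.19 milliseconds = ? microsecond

milli = 1e-3, micro = 1e-6; factor is 1e3.
79.19 × 1e3 = 79190

79190 microseconds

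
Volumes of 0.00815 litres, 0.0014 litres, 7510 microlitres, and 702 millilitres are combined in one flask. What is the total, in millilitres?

719.06 millilitres

In millilitres:
  0.00815 litres = 0.00815e3 millilitres = 8.15
  0.0014 litres = 0.0014e3 millilitres = 1.4
  7510 microlitres = 7510e-3 millilitres = 7.51
  702 millilitres → 702
Sum: 8.15 + 1.4 + 7.51 + 702 = 719.06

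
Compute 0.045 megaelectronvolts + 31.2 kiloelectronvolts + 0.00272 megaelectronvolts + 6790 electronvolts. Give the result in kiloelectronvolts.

85.71 kiloelectronvolts

In kiloelectronvolts:
  0.045 megaelectronvolts = 0.045 × 10³ kiloelectronvolts = 45
  31.2 kiloelectronvolts → 31.2
  0.00272 megaelectronvolts = 0.00272 × 10³ kiloelectronvolts = 2.72
  6790 electronvolts = 6790 × 10⁻³ kiloelectronvolts = 6.79
Sum: 45 + 31.2 + 2.72 + 6.79 = 85.71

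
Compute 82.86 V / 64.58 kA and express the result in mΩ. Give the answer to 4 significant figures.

(82.86) / (64.58 × 10³) = 1.28306 × 10⁻³ Ω

1.283 mΩ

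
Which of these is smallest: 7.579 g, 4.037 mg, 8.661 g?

4.037 mg

7.579 g = 7.579 g
4.037 mg = 0.004037 g
8.661 g = 8.661 g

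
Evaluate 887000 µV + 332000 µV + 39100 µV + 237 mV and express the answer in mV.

In mV:
  887000 µV = 887000 × 10^-3 mV = 887
  332000 µV = 332000 × 10^-3 mV = 332
  39100 µV = 39100 × 10^-3 mV = 39.1
  237 mV → 237
Sum: 887 + 332 + 39.1 + 237 = 1495.1

1495.1 mV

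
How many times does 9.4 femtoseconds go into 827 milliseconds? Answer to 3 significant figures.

88000000000000

(827e-3) / (9.4e-15) = 87.98e12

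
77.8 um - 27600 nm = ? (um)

50.2 um

In um:
  77.8 um → 77.8
  27600 nm = 27600 × 10⁻³ um = 27.6
Difference: 77.8 - 27.6 = 50.2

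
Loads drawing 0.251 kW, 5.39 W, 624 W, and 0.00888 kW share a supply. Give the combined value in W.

889.27 W

In W:
  0.251 kW = 0.251 × 10^3 W = 251
  5.39 W → 5.39
  624 W → 624
  0.00888 kW = 0.00888 × 10^3 W = 8.88
Sum: 251 + 5.39 + 624 + 8.88 = 889.27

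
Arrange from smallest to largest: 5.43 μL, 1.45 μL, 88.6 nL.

5.43 μL = 0.00000543 L
1.45 μL = 0.00000145 L
88.6 nL = 0.0000000886 L

88.6 nL < 1.45 μL < 5.43 μL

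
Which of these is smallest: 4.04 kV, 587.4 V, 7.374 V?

7.374 V

4.04 kV = 4040 V
587.4 V = 587.4 V
7.374 V = 7.374 V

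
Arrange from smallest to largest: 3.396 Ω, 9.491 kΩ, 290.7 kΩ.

3.396 Ω < 9.491 kΩ < 290.7 kΩ

3.396 Ω = 3.396 Ω
9.491 kΩ = 9491 Ω
290.7 kΩ = 290700 Ω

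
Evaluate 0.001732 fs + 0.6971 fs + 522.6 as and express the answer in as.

In as:
  0.001732 fs = 0.001732 × 10^3 as = 1.732
  0.6971 fs = 0.6971 × 10^3 as = 697.1
  522.6 as → 522.6
Sum: 1.732 + 697.1 + 522.6 = 1221.432

1221.432 as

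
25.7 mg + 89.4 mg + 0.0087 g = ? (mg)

In mg:
  25.7 mg → 25.7
  89.4 mg → 89.4
  0.0087 g = 0.0087e3 mg = 8.7
Sum: 25.7 + 89.4 + 8.7 = 123.8

123.8 mg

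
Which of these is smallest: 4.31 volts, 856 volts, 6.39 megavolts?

4.31 volts = 4.31 volts
856 volts = 856 volts
6.39 megavolts = 6390000 volts

4.31 volts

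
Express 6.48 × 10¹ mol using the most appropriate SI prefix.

= 64.8 mol; mantissa already in [1, 1000).

64.8 mol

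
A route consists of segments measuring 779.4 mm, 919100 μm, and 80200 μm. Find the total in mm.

In mm:
  779.4 mm → 779.4
  919100 μm = 919100 × 10⁻³ mm = 919.1
  80200 μm = 80200 × 10⁻³ mm = 80.2
Sum: 779.4 + 919.1 + 80.2 = 1778.7

1778.7 mm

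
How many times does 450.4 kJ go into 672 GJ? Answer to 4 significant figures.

1492000

(672 × 10^9) / (450.4 × 10^3) = 1.492 × 10^6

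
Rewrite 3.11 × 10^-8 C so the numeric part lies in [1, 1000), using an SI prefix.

31.1 nC

= 31.1 × 10^-9 C; 10^-9 is nano.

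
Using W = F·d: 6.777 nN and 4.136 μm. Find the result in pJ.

6.777 × 10⁻⁹ × 4.136 × 10⁻⁶ = 28.029672 × 10⁻¹⁵ J

0.028029672 pJ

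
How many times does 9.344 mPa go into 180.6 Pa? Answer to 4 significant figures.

19330

(180.6) / (9.344 × 10⁻³) = 19.328 × 10³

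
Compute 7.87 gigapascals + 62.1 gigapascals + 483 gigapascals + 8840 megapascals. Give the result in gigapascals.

561.81 gigapascals

In gigapascals:
  7.87 gigapascals → 7.87
  62.1 gigapascals → 62.1
  483 gigapascals → 483
  8840 megapascals = 8840e-3 gigapascals = 8.84
Sum: 7.87 + 62.1 + 483 + 8.84 = 561.81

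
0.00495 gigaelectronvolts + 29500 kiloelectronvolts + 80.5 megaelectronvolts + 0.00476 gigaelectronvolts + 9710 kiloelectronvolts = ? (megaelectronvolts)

129.42 megaelectronvolts

In megaelectronvolts:
  0.00495 gigaelectronvolts = 0.00495e3 megaelectronvolts = 4.95
  29500 kiloelectronvolts = 29500e-3 megaelectronvolts = 29.5
  80.5 megaelectronvolts → 80.5
  0.00476 gigaelectronvolts = 0.00476e3 megaelectronvolts = 4.76
  9710 kiloelectronvolts = 9710e-3 megaelectronvolts = 9.71
Sum: 4.95 + 29.5 + 80.5 + 4.76 + 9.71 = 129.42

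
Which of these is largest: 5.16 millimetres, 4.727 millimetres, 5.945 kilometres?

5.945 kilometres

5.16 millimetres = 0.00516 metres
4.727 millimetres = 0.004727 metres
5.945 kilometres = 5945 metres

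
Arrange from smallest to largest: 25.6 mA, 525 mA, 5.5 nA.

25.6 mA = 0.0256 A
525 mA = 0.525 A
5.5 nA = 0.0000000055 A

5.5 nA < 25.6 mA < 525 mA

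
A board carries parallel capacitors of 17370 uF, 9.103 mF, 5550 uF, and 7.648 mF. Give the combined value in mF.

In mF:
  17370 uF = 17370e-3 mF = 17.37
  9.103 mF → 9.103
  5550 uF = 5550e-3 mF = 5.55
  7.648 mF → 7.648
Sum: 17.37 + 9.103 + 5.55 + 7.648 = 39.671

39.671 mF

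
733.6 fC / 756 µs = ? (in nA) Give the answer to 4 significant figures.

(733.6 × 10^-15) / (756 × 10^-6) = 0.97037 × 10^-9 A

0.9704 nA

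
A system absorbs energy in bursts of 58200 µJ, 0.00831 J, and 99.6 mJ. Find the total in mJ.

In mJ:
  58200 µJ = 58200 × 10⁻³ mJ = 58.2
  0.00831 J = 0.00831 × 10³ mJ = 8.31
  99.6 mJ → 99.6
Sum: 58.2 + 8.31 + 99.6 = 166.11

166.11 mJ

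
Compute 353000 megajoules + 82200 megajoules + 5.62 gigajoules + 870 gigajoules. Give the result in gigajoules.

In gigajoules:
  353000 megajoules = 353000e-3 gigajoules = 353
  82200 megajoules = 82200e-3 gigajoules = 82.2
  5.62 gigajoules → 5.62
  870 gigajoules → 870
Sum: 353 + 82.2 + 5.62 + 870 = 1310.82

1310.82 gigajoules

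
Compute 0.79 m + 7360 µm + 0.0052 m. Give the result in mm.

In mm:
  0.79 m = 0.79 × 10^3 mm = 790
  7360 µm = 7360 × 10^-3 mm = 7.36
  0.0052 m = 0.0052 × 10^3 mm = 5.2
Sum: 790 + 7.36 + 5.2 = 802.56

802.56 mm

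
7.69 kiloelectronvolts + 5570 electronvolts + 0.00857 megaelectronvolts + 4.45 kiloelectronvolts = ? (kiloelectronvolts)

26.28 kiloelectronvolts

In kiloelectronvolts:
  7.69 kiloelectronvolts → 7.69
  5570 electronvolts = 5570 × 10^-3 kiloelectronvolts = 5.57
  0.00857 megaelectronvolts = 0.00857 × 10^3 kiloelectronvolts = 8.57
  4.45 kiloelectronvolts → 4.45
Sum: 7.69 + 5.57 + 8.57 + 4.45 = 26.28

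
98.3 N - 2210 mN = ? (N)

96.09 N

In N:
  98.3 N → 98.3
  2210 mN = 2210e-3 N = 2.21
Difference: 98.3 - 2.21 = 96.09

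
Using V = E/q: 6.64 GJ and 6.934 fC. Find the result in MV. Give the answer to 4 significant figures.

957600000000000000 MV

(6.64 × 10^9) / (6.934 × 10^-15) = 0.9576 × 10^24 V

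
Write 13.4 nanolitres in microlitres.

nano = 10⁻⁹, micro = 10⁻⁶; factor is 10⁻³.
13.4 × 10⁻³ = 0.0134

0.0134 microlitres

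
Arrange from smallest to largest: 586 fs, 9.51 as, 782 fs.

9.51 as < 586 fs < 782 fs

586 fs = 0.000000000000586 s
9.51 as = 0.00000000000000000951 s
782 fs = 0.000000000000782 s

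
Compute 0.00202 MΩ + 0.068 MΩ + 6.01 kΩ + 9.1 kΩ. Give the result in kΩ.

In kΩ:
  0.00202 MΩ = 0.00202 × 10^3 kΩ = 2.02
  0.068 MΩ = 0.068 × 10^3 kΩ = 68
  6.01 kΩ → 6.01
  9.1 kΩ → 9.1
Sum: 2.02 + 68 + 6.01 + 9.1 = 85.13

85.13 kΩ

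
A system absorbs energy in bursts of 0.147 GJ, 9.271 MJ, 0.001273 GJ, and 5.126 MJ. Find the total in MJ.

In MJ:
  0.147 GJ = 0.147e3 MJ = 147
  9.271 MJ → 9.271
  0.001273 GJ = 0.001273e3 MJ = 1.273
  5.126 MJ → 5.126
Sum: 147 + 9.271 + 1.273 + 5.126 = 162.67

162.67 MJ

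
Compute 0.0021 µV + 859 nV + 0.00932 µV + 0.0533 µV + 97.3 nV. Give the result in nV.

In nV:
  0.0021 µV = 0.0021 × 10³ nV = 2.1
  859 nV → 859
  0.00932 µV = 0.00932 × 10³ nV = 9.32
  0.0533 µV = 0.0533 × 10³ nV = 53.3
  97.3 nV → 97.3
Sum: 2.1 + 859 + 9.32 + 53.3 + 97.3 = 1021.02

1021.02 nV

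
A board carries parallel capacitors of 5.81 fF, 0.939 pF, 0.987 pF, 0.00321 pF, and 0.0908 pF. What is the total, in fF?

2025.82 fF

In fF:
  5.81 fF → 5.81
  0.939 pF = 0.939e3 fF = 939
  0.987 pF = 0.987e3 fF = 987
  0.00321 pF = 0.00321e3 fF = 3.21
  0.0908 pF = 0.0908e3 fF = 90.8
Sum: 5.81 + 939 + 987 + 3.21 + 90.8 = 2025.82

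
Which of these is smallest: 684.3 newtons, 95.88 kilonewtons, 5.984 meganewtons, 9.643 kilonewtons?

684.3 newtons

684.3 newtons = 684.3 newtons
95.88 kilonewtons = 95880 newtons
5.984 meganewtons = 5984000 newtons
9.643 kilonewtons = 9643 newtons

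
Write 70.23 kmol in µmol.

kilo = 1e3, micro = 1e-6; factor is 1e9.
70.23 × 1e9 = 70230000000

70230000000 µmol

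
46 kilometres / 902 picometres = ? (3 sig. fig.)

(46e3) / (902e-12) = 0.051e15

51000000000000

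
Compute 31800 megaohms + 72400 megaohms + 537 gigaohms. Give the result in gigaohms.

In gigaohms:
  31800 megaohms = 31800e-3 gigaohms = 31.8
  72400 megaohms = 72400e-3 gigaohms = 72.4
  537 gigaohms → 537
Sum: 31.8 + 72.4 + 537 = 641.2

641.2 gigaohms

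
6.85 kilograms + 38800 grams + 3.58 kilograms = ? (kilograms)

49.23 kilograms

In kilograms:
  6.85 kilograms → 6.85
  38800 grams = 38800 × 10^-3 kilograms = 38.8
  3.58 kilograms → 3.58
Sum: 6.85 + 38.8 + 3.58 = 49.23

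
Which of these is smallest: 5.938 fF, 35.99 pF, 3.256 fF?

3.256 fF

5.938 fF = 0.000000000000005938 F
35.99 pF = 0.00000000003599 F
3.256 fF = 0.000000000000003256 F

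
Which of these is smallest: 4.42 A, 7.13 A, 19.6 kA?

4.42 A = 4.42 A
7.13 A = 7.13 A
19.6 kA = 19600 A

4.42 A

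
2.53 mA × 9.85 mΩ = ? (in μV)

24.9205 μV

2.53e-3 × 9.85e-3 = 24.9205e-6 V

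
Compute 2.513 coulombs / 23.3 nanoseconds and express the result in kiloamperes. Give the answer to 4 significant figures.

107900 kiloamperes

(2.513) / (23.3 × 10^-9) = 0.107854 × 10^9 A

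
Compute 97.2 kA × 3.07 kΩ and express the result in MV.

97.2e3 × 3.07e3 = 298.404e6 V

298.404 MV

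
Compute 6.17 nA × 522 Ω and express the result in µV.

6.17 × 10^-9 × 522 = 3220.74 × 10^-9 V

3.22074 µV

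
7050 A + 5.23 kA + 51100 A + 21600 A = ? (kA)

In kA:
  7050 A = 7050 × 10^-3 kA = 7.05
  5.23 kA → 5.23
  51100 A = 51100 × 10^-3 kA = 51.1
  21600 A = 21600 × 10^-3 kA = 21.6
Sum: 7.05 + 5.23 + 51.1 + 21.6 = 84.98

84.98 kA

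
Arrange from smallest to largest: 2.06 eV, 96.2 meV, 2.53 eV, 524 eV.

2.06 eV = 2.06 eV
96.2 meV = 0.0962 eV
2.53 eV = 2.53 eV
524 eV = 524 eV

96.2 meV < 2.06 eV < 2.53 eV < 524 eV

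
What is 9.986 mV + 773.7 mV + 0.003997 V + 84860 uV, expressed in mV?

In mV:
  9.986 mV → 9.986
  773.7 mV → 773.7
  0.003997 V = 0.003997e3 mV = 3.997
  84860 uV = 84860e-3 mV = 84.86
Sum: 9.986 + 773.7 + 3.997 + 84.86 = 872.543

872.543 mV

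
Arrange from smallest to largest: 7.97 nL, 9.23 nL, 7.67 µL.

7.97 nL < 9.23 nL < 7.67 µL

7.97 nL = 0.00000000797 L
9.23 nL = 0.00000000923 L
7.67 µL = 0.00000767 L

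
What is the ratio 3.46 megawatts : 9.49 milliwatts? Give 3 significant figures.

365000000

(3.46 × 10⁶) / (9.49 × 10⁻³) = 0.3646 × 10⁹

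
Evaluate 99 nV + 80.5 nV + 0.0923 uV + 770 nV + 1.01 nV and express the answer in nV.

In nV:
  99 nV → 99
  80.5 nV → 80.5
  0.0923 uV = 0.0923 × 10³ nV = 92.3
  770 nV → 770
  1.01 nV → 1.01
Sum: 99 + 80.5 + 92.3 + 770 + 1.01 = 1042.81

1042.81 nV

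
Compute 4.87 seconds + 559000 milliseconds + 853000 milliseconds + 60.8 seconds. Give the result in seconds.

In seconds:
  4.87 seconds → 4.87
  559000 milliseconds = 559000 × 10^-3 seconds = 559
  853000 milliseconds = 853000 × 10^-3 seconds = 853
  60.8 seconds → 60.8
Sum: 4.87 + 559 + 853 + 60.8 = 1477.67

1477.67 seconds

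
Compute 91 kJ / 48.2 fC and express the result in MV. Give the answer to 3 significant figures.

1890000000000 MV

(91 × 10³) / (48.2 × 10⁻¹⁵) = 1.888 × 10¹⁸ V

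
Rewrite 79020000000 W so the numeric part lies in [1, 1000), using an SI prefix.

= 79.02 × 10⁹ W; 10⁹ is giga.

79.02 GW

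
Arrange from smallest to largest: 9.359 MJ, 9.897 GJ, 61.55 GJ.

9.359 MJ < 9.897 GJ < 61.55 GJ

9.359 MJ = 9359000 J
9.897 GJ = 9897000000 J
61.55 GJ = 61550000000 J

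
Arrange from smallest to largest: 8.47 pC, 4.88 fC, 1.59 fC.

1.59 fC < 4.88 fC < 8.47 pC

8.47 pC = 0.00000000000847 C
4.88 fC = 0.00000000000000488 C
1.59 fC = 0.00000000000000159 C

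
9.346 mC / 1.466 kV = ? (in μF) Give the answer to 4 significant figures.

6.375 μF

(9.346 × 10⁻³) / (1.466 × 10³) = 6.37517 × 10⁻⁶ F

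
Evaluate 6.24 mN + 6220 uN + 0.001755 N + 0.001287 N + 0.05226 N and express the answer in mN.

In mN:
  6.24 mN → 6.24
  6220 uN = 6220 × 10⁻³ mN = 6.22
  0.001755 N = 0.001755 × 10³ mN = 1.755
  0.001287 N = 0.001287 × 10³ mN = 1.287
  0.05226 N = 0.05226 × 10³ mN = 52.26
Sum: 6.24 + 6.22 + 1.755 + 1.287 + 52.26 = 67.762

67.762 mN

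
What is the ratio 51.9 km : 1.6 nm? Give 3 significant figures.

(51.9e3) / (1.6e-9) = 32.44e12

32400000000000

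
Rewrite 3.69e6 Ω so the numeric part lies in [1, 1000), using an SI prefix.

= 3.69e6 Ω; 1e6 is mega.

3.69 MΩ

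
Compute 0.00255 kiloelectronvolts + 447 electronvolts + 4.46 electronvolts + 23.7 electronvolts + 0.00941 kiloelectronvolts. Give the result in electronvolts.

In electronvolts:
  0.00255 kiloelectronvolts = 0.00255e3 electronvolts = 2.55
  447 electronvolts → 447
  4.46 electronvolts → 4.46
  23.7 electronvolts → 23.7
  0.00941 kiloelectronvolts = 0.00941e3 electronvolts = 9.41
Sum: 2.55 + 447 + 4.46 + 23.7 + 9.41 = 487.12

487.12 electronvolts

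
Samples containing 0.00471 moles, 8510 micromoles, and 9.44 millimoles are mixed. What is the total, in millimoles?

22.66 millimoles

In millimoles:
  0.00471 moles = 0.00471 × 10³ millimoles = 4.71
  8510 micromoles = 8510 × 10⁻³ millimoles = 8.51
  9.44 millimoles → 9.44
Sum: 4.71 + 8.51 + 9.44 = 22.66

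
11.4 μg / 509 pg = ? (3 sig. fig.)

22400

(11.4 × 10^-6) / (509 × 10^-12) = 0.0224 × 10^6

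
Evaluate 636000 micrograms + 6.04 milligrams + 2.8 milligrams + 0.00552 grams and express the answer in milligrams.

650.36 milligrams

In milligrams:
  636000 micrograms = 636000 × 10⁻³ milligrams = 636
  6.04 milligrams → 6.04
  2.8 milligrams → 2.8
  0.00552 grams = 0.00552 × 10³ milligrams = 5.52
Sum: 636 + 6.04 + 2.8 + 5.52 = 650.36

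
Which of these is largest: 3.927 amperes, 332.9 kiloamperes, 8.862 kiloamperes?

3.927 amperes = 3.927 amperes
332.9 kiloamperes = 332900 amperes
8.862 kiloamperes = 8862 amperes

332.9 kiloamperes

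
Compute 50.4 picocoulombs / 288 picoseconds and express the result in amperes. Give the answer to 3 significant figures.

0.175 amperes

(50.4e-12) / (288e-12) = 0.175 A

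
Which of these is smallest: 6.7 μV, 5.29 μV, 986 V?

6.7 μV = 0.0000067 V
5.29 μV = 0.00000529 V
986 V = 986 V

5.29 μV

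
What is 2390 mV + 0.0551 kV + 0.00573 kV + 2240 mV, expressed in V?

In V:
  2390 mV = 2390e-3 V = 2.39
  0.0551 kV = 0.0551e3 V = 55.1
  0.00573 kV = 0.00573e3 V = 5.73
  2240 mV = 2240e-3 V = 2.24
Sum: 2.39 + 55.1 + 5.73 + 2.24 = 65.46

65.46 V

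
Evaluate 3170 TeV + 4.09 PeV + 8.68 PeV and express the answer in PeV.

In PeV:
  3170 TeV = 3170e-3 PeV = 3.17
  4.09 PeV → 4.09
  8.68 PeV → 8.68
Sum: 3.17 + 4.09 + 8.68 = 15.94

15.94 PeV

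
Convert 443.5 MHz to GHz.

0.4435 GHz

mega = 10^6, giga = 10^9; factor is 10^-3.
443.5 × 10^-3 = 0.4435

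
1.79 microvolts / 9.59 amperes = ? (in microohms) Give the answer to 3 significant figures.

(1.79 × 10⁻⁶) / (9.59) = 0.18665 × 10⁻⁶ Ω

0.187 microohms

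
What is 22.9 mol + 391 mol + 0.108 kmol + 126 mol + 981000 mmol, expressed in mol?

1628.9 mol

In mol:
  22.9 mol → 22.9
  391 mol → 391
  0.108 kmol = 0.108 × 10^3 mol = 108
  126 mol → 126
  981000 mmol = 981000 × 10^-3 mol = 981
Sum: 22.9 + 391 + 108 + 126 + 981 = 1628.9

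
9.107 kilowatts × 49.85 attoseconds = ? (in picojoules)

0.45398395 picojoules

9.107 × 10^3 × 49.85 × 10^-18 = 453.98395 × 10^-15 J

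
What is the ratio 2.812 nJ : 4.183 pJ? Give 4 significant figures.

672.2

(2.812 × 10^-9) / (4.183 × 10^-12) = 0.67224 × 10^3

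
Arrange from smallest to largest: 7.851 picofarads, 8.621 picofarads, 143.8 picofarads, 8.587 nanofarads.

7.851 picofarads = 0.000000000007851 farads
8.621 picofarads = 0.000000000008621 farads
143.8 picofarads = 0.0000000001438 farads
8.587 nanofarads = 0.000000008587 farads

7.851 picofarads < 8.621 picofarads < 143.8 picofarads < 8.587 nanofarads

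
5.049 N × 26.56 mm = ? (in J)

5.049 × 26.56 × 10⁻³ = 134.10144 × 10⁻³ J

0.13410144 J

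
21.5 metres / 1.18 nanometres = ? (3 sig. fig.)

(21.5) / (1.18e-9) = 18.22e9

18200000000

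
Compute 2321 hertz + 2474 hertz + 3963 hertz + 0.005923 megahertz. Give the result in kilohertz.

In kilohertz:
  2321 hertz = 2321 × 10^-3 kilohertz = 2.321
  2474 hertz = 2474 × 10^-3 kilohertz = 2.474
  3963 hertz = 3963 × 10^-3 kilohertz = 3.963
  0.005923 megahertz = 0.005923 × 10^3 kilohertz = 5.923
Sum: 2.321 + 2.474 + 3.963 + 5.923 = 14.681

14.681 kilohertz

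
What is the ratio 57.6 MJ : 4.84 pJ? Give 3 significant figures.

11900000000000000000

(57.6 × 10^6) / (4.84 × 10^-12) = 11.9 × 10^18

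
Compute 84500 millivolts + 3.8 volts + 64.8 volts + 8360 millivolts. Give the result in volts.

In volts:
  84500 millivolts = 84500e-3 volts = 84.5
  3.8 volts → 3.8
  64.8 volts → 64.8
  8360 millivolts = 8360e-3 volts = 8.36
Sum: 84.5 + 3.8 + 64.8 + 8.36 = 161.46

161.46 volts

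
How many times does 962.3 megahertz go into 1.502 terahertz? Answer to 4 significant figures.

1561

(1.502e12) / (962.3e6) = 0.0015608e6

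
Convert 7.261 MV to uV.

7261000000000 uV

mega = 1e6, micro = 1e-6; factor is 1e12.
7.261 × 1e12 = 7261000000000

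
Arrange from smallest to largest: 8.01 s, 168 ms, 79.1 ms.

8.01 s = 8.01 s
168 ms = 0.168 s
79.1 ms = 0.0791 s

79.1 ms < 168 ms < 8.01 s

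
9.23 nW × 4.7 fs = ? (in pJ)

9.23 × 10⁻⁹ × 4.7 × 10⁻¹⁵ = 43.381 × 10⁻²⁴ J

0.000000000043381 pJ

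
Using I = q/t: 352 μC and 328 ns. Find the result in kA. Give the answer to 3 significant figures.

(352e-6) / (328e-9) = 1.0732e3 A

1.07 kA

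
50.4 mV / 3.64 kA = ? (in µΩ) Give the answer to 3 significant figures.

13.8 µΩ

(50.4 × 10^-3) / (3.64 × 10^3) = 13.846 × 10^-6 Ω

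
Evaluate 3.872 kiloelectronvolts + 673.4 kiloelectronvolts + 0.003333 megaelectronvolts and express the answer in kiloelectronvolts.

680.605 kiloelectronvolts

In kiloelectronvolts:
  3.872 kiloelectronvolts → 3.872
  673.4 kiloelectronvolts → 673.4
  0.003333 megaelectronvolts = 0.003333 × 10³ kiloelectronvolts = 3.333
Sum: 3.872 + 673.4 + 3.333 = 680.605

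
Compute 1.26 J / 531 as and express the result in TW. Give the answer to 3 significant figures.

2370 TW

(1.26) / (531 × 10⁻¹⁸) = 0.0023729 × 10¹⁸ W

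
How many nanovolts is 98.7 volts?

(no prefix) = 10⁰, nano = 10⁻⁹; factor is 10⁹.
98.7 × 10⁹ = 98700000000

98700000000 nanovolts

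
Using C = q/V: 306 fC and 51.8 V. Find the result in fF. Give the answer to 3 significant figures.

(306e-15) / (51.8) = 5.9073e-15 F

5.91 fF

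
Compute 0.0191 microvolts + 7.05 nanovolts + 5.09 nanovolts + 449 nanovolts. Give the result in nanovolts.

In nanovolts:
  0.0191 microvolts = 0.0191 × 10^3 nanovolts = 19.1
  7.05 nanovolts → 7.05
  5.09 nanovolts → 5.09
  449 nanovolts → 449
Sum: 19.1 + 7.05 + 5.09 + 449 = 480.24

480.24 nanovolts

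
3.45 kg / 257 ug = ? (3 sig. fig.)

(3.45 × 10^3) / (257 × 10^-6) = 0.01342 × 10^9

13400000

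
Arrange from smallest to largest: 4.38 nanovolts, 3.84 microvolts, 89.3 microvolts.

4.38 nanovolts < 3.84 microvolts < 89.3 microvolts

4.38 nanovolts = 0.00000000438 volts
3.84 microvolts = 0.00000384 volts
89.3 microvolts = 0.0000893 volts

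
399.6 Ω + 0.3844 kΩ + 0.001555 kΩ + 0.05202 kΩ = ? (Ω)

In Ω:
  399.6 Ω → 399.6
  0.3844 kΩ = 0.3844 × 10^3 Ω = 384.4
  0.001555 kΩ = 0.001555 × 10^3 Ω = 1.555
  0.05202 kΩ = 0.05202 × 10^3 Ω = 52.02
Sum: 399.6 + 384.4 + 1.555 + 52.02 = 837.575

837.575 Ω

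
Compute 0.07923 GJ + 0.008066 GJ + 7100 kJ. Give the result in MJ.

94.396 MJ

In MJ:
  0.07923 GJ = 0.07923 × 10³ MJ = 79.23
  0.008066 GJ = 0.008066 × 10³ MJ = 8.066
  7100 kJ = 7100 × 10⁻³ MJ = 7.1
Sum: 79.23 + 8.066 + 7.1 = 94.396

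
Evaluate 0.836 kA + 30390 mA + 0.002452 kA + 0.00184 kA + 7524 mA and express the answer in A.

878.206 A

In A:
  0.836 kA = 0.836 × 10³ A = 836
  30390 mA = 30390 × 10⁻³ A = 30.39
  0.002452 kA = 0.002452 × 10³ A = 2.452
  0.00184 kA = 0.00184 × 10³ A = 1.84
  7524 mA = 7524 × 10⁻³ A = 7.524
Sum: 836 + 30.39 + 2.452 + 1.84 + 7.524 = 878.206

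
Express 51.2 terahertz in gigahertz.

tera = 1e12, giga = 1e9; factor is 1e3.
51.2 × 1e3 = 51200

51200 gigahertz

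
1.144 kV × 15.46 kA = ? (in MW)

1.144 × 10^3 × 15.46 × 10^3 = 17.68624 × 10^6 W

17.68624 MW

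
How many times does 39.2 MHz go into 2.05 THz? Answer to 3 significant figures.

52300

(2.05 × 10¹²) / (39.2 × 10⁶) = 0.0523 × 10⁶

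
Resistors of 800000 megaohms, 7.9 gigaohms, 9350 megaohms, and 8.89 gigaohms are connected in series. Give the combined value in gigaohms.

826.14 gigaohms

In gigaohms:
  800000 megaohms = 800000 × 10⁻³ gigaohms = 800
  7.9 gigaohms → 7.9
  9350 megaohms = 9350 × 10⁻³ gigaohms = 9.35
  8.89 gigaohms → 8.89
Sum: 800 + 7.9 + 9.35 + 8.89 = 826.14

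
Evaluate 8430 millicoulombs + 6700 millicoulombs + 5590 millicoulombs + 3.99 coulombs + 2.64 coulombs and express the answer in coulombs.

In coulombs:
  8430 millicoulombs = 8430 × 10⁻³ coulombs = 8.43
  6700 millicoulombs = 6700 × 10⁻³ coulombs = 6.7
  5590 millicoulombs = 5590 × 10⁻³ coulombs = 5.59
  3.99 coulombs → 3.99
  2.64 coulombs → 2.64
Sum: 8.43 + 6.7 + 5.59 + 3.99 + 2.64 = 27.35

27.35 coulombs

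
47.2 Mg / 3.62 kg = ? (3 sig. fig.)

13000

(47.2 × 10^6) / (3.62 × 10^3) = 13.04 × 10^3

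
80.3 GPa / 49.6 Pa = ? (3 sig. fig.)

1620000000

(80.3e9) / (49.6) = 1.619e9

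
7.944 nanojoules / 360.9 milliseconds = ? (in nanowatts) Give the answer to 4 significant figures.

(7.944 × 10^-9) / (360.9 × 10^-3) = 0.0220116 × 10^-6 W

22.01 nanowatts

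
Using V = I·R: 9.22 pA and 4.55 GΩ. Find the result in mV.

9.22 × 10⁻¹² × 4.55 × 10⁹ = 41.951 × 10⁻³ V

41.951 mV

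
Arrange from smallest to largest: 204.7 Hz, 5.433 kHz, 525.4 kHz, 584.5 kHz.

204.7 Hz = 204.7 Hz
5.433 kHz = 5433 Hz
525.4 kHz = 525400 Hz
584.5 kHz = 584500 Hz

204.7 Hz < 5.433 kHz < 525.4 kHz < 584.5 kHz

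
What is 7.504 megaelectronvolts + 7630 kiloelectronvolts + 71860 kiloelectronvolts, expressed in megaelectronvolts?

86.994 megaelectronvolts

In megaelectronvolts:
  7.504 megaelectronvolts → 7.504
  7630 kiloelectronvolts = 7630e-3 megaelectronvolts = 7.63
  71860 kiloelectronvolts = 71860e-3 megaelectronvolts = 71.86
Sum: 7.504 + 7.63 + 71.86 = 86.994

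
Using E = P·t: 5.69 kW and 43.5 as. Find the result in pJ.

0.247515 pJ

5.69e3 × 43.5e-18 = 247.515e-15 J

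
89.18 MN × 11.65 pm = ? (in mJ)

89.18 × 10⁶ × 11.65 × 10⁻¹² = 1038.947 × 10⁻⁶ J

1.038947 mJ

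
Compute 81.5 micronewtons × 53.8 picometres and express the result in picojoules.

81.5 × 10⁻⁶ × 53.8 × 10⁻¹² = 4384.7 × 10⁻¹⁸ J

0.0043847 picojoules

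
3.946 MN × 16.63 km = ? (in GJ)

3.946 × 10⁶ × 16.63 × 10³ = 65.62198 × 10⁹ J

65.62198 GJ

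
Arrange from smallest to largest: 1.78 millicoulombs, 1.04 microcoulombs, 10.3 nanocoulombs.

1.78 millicoulombs = 0.00178 coulombs
1.04 microcoulombs = 0.00000104 coulombs
10.3 nanocoulombs = 0.0000000103 coulombs

10.3 nanocoulombs < 1.04 microcoulombs < 1.78 millicoulombs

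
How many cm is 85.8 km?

kilo = 10³, centi = 10⁻²; factor is 10⁵.
85.8 × 10⁵ = 8580000

8580000 cm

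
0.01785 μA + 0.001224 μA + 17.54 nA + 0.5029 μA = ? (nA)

In nA:
  0.01785 μA = 0.01785e3 nA = 17.85
  0.001224 μA = 0.001224e3 nA = 1.224
  17.54 nA → 17.54
  0.5029 μA = 0.5029e3 nA = 502.9
Sum: 17.85 + 1.224 + 17.54 + 502.9 = 539.514

539.514 nA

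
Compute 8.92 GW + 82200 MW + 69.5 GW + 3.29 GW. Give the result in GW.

In GW:
  8.92 GW → 8.92
  82200 MW = 82200e-3 GW = 82.2
  69.5 GW → 69.5
  3.29 GW → 3.29
Sum: 8.92 + 82.2 + 69.5 + 3.29 = 163.91

163.91 GW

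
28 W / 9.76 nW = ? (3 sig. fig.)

(28) / (9.76 × 10^-9) = 2.869 × 10^9

2870000000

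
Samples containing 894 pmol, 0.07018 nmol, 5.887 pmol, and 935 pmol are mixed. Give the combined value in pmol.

1905.067 pmol

In pmol:
  894 pmol → 894
  0.07018 nmol = 0.07018 × 10³ pmol = 70.18
  5.887 pmol → 5.887
  935 pmol → 935
Sum: 894 + 70.18 + 5.887 + 935 = 1905.067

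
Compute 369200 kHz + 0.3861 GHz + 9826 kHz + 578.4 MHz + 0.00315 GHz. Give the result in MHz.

1346.676 MHz

In MHz:
  369200 kHz = 369200 × 10^-3 MHz = 369.2
  0.3861 GHz = 0.3861 × 10^3 MHz = 386.1
  9826 kHz = 9826 × 10^-3 MHz = 9.826
  578.4 MHz → 578.4
  0.00315 GHz = 0.00315 × 10^3 MHz = 3.15
Sum: 369.2 + 386.1 + 9.826 + 578.4 + 3.15 = 1346.676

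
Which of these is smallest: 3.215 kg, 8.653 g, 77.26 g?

3.215 kg = 3215 g
8.653 g = 8.653 g
77.26 g = 77.26 g

8.653 g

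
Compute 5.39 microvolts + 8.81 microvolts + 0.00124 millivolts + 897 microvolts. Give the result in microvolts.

In microvolts:
  5.39 microvolts → 5.39
  8.81 microvolts → 8.81
  0.00124 millivolts = 0.00124 × 10³ microvolts = 1.24
  897 microvolts → 897
Sum: 5.39 + 8.81 + 1.24 + 897 = 912.44

912.44 microvolts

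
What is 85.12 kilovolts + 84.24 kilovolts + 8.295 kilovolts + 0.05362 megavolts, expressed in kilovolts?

231.275 kilovolts

In kilovolts:
  85.12 kilovolts → 85.12
  84.24 kilovolts → 84.24
  8.295 kilovolts → 8.295
  0.05362 megavolts = 0.05362 × 10^3 kilovolts = 53.62
Sum: 85.12 + 84.24 + 8.295 + 53.62 = 231.275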